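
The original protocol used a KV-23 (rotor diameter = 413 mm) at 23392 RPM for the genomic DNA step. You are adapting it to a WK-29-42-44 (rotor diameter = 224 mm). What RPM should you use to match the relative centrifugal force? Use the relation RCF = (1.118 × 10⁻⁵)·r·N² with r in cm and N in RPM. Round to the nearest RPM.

Original rotor: r = 413 mm / 2 = 206.5 mm = 20.65 cm
RCF = 1.118 × 10⁻⁵ × r × N²
RCF_original = 1.118 × 10⁻⁵ × 20.65 × (23392)² = 1.118 × 10⁻⁵ × 20.65 × 547,185,664 ≈ 126,327.1 × g
Your rotor: r = 224 mm / 2 = 112 mm = 11.2 cm
126,327.1 = 1.118 × 10⁻⁵ × 11.2 × N²
N² = 126,327.1 / (12.5216 × 10⁻⁵) = 1,008,873,467
N ≈ √1,008,873,467 ≈ 31,762.8

≈ 31763 RPM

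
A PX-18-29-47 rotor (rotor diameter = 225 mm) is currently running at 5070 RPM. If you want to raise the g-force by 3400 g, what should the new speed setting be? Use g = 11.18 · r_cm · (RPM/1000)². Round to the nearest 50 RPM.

7250 RPM

r = 225 mm / 2 = 112.5 mm = 11.25 cm
Current RCF = 11.18 × 11.25 × (5.07)² = 11.18 × 11.25 × 25.7049 ≈ 3,233 × g
Target RCF = 3,233 + 3,400 = 6,633 × g
(N/1000)² = 6,633 / 125.775 = 52.73703
N = 1000 × √52.73703 ≈ 7,262.0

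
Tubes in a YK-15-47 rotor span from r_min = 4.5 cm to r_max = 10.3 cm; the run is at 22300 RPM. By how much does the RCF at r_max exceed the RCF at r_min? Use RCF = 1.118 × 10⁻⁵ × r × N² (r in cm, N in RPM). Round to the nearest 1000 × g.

≈ 32000 g

ΔRCF = 1.118 × 10⁻⁵ × (r_max − r_min) × N² = 1.118 × 10⁻⁵ × 5.8 × 497,290,000 ≈ 32,246.3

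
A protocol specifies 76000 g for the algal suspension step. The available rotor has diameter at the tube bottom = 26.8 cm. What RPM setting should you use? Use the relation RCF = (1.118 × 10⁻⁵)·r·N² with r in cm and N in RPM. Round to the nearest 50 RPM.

r = 26.8 / 2 = 13.4 cm
RCF = 1.118 × 10⁻⁵ × r × N²
76,000 = 1.118 × 10⁻⁵ × 13.4 × N²
N² = 76,000 / (14.9812 × 10⁻⁵) = 507,302,486
N ≈ √507,302,486 ≈ 22,523.4

≈ 22500 RPM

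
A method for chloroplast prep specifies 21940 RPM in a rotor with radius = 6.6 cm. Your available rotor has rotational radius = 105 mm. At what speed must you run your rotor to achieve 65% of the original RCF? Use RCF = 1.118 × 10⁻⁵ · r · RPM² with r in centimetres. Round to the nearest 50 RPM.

RCF_original = 1.118 × 10⁻⁵ × 6.6 × (21940)² = 1.118 × 10⁻⁵ × 6.6 × 481,363,600 ≈ 35,518.9 × g
Target RCF = 0.65 × 35,518.9 ≈ 23,087.3 × g
Your rotor: r = 105 mm = 10.5 cm
23,087.3 = 1.118 × 10⁻⁵ × 10.5 × N²
N² = 23,087.3 / (11.739 × 10⁻⁵) = 196,671,778
N ≈ √196,671,778 ≈ 14,024.0

≈ 14000 RPM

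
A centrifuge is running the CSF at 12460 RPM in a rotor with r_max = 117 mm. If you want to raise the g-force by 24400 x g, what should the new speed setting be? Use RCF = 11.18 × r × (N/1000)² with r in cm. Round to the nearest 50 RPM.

≈ 18500 RPM

r = 117 mm = 11.7 cm
Current RCF = 11.18 × 11.7 × (12.46)² = 11.18 × 11.7 × 155.2516 ≈ 20,307.8 × g
Target RCF = 20,307.8 + 24,400 = 44,707.8 × g
(N/1000)² = 44,707.8 / 130.806 = 341.7871
N = 1000 × √341.7871 ≈ 18,487.5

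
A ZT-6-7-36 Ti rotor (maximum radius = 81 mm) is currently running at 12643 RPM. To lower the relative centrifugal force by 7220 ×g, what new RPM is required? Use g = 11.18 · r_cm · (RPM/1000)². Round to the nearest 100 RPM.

r = 81 mm = 8.1 cm
Current RCF = 11.18 × 8.1 × (12.643)² = 11.18 × 8.1 × 159.845449 ≈ 14,475.3 × g
Target RCF = 14,475.3 − 7,220 = 7,255.3 × g
(N/1000)² = 7,255.3 / 90.558 = 80.11771
N = 1000 × √80.11771 ≈ 8,950.8

N₂ ≈ 9000 RPM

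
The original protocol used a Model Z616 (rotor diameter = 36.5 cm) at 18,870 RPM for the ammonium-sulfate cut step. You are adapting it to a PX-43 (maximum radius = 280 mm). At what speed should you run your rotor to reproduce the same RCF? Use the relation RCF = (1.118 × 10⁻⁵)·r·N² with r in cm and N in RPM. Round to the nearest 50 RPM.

15250 RPM

Original rotor: r = 36.5 / 2 = 18.25 cm
RCF = 1.118 × 10⁻⁵ × r × N²
RCF_original = 1.118 × 10⁻⁵ × 18.25 × (18870)² = 1.118 × 10⁻⁵ × 18.25 × 356,076,900 ≈ 72,652.2 × g
Your rotor: r = 280 mm = 28.0 cm
72,652.2 = 1.118 × 10⁻⁵ × 28 × N²
N² = 72,652.2 / (31.304 × 10⁻⁵) = 232,085,995
N ≈ √232,085,995 ≈ 15,234.4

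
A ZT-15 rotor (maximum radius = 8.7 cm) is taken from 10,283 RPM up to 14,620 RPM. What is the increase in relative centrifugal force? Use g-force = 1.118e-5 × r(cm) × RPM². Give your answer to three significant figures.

10500 ×g

RCF₁ = 1.118 × 10⁻⁵ × 8.7 × (10283)² = 1.118 × 10⁻⁵ × 8.7 × 105,740,089 ≈ 10,284.9 × g
RCF₂ = 1.118 × 10⁻⁵ × 8.7 × (14620)² = 1.118 × 10⁻⁵ × 8.7 × 213,744,400 ≈ 20,790.1 × g
Increase = 20,790.1 − 10,284.9 = 10,505.2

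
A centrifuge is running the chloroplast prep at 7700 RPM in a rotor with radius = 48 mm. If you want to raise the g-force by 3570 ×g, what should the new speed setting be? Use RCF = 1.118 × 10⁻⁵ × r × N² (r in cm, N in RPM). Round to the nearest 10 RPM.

11220 RPM

r = 48 mm = 4.8 cm
Current RCF = 1.118 × 10⁻⁵ × 4.8 × (7700)² = 1.118 × 10⁻⁵ × 4.8 × 59,290,000 ≈ 3,181.7 × g
Target RCF = 3,181.7 + 3,570 = 6,751.7 × g
N² = 6,751.7 / (5.3664 × 10⁻⁵) = 125,814,326
N ≈ √125,814,326 ≈ 11,216.7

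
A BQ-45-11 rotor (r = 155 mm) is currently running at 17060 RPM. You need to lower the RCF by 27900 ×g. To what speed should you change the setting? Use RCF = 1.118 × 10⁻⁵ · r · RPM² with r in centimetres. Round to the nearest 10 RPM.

≈ 11400 RPM

r = 155 mm = 15.5 cm
Current RCF = 1.118 × 10⁻⁵ × 15.5 × (17060)² = 1.118 × 10⁻⁵ × 15.5 × 291,043,600 ≈ 50,434.9 × g
Target RCF = 50,434.9 − 27,900 = 22,534.9 × g
N² = 22,534.9 / (17.329 × 10⁻⁵) = 130,041,549
N ≈ √130,041,549 ≈ 11,403.6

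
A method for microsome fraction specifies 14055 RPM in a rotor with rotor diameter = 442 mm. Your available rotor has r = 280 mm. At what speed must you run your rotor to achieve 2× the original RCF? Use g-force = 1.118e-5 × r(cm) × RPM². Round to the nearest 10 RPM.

≈ 17660 RPM

Original rotor: r = 442 mm / 2 = 221 mm = 22.1 cm
RCF = 1.118 × 10⁻⁵ × r × N²
RCF_original = 1.118 × 10⁻⁵ × 22.1 × (14055)² = 1.118 × 10⁻⁵ × 22.1 × 197,543,025 ≈ 48,808.5 × g
Target RCF = 2 × 48,808.5 ≈ 97,617 × g
Your rotor: r = 280 mm = 28.0 cm
97,617 = 1.118 × 10⁻⁵ × 28 × N²
N² = 97,617 / (31.304 × 10⁻⁵) = 311,835,548
N ≈ √311,835,548 ≈ 17,658.9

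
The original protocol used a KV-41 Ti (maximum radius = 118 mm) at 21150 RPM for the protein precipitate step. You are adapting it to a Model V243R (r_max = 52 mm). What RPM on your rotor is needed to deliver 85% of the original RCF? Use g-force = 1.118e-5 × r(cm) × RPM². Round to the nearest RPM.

29374 RPM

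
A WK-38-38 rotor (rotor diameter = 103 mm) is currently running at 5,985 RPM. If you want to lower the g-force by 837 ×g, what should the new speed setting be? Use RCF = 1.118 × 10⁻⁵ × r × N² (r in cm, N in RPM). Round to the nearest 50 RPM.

N₂ ≈ 4600 RPM

r = 103 mm / 2 = 51.5 mm = 5.15 cm
Current RCF = 1.118 × 10⁻⁵ × 5.15 × (5985)² = 1.118 × 10⁻⁵ × 5.15 × 35,820,225 ≈ 2,062.4 × g
Target RCF = 2,062.4 − 837 = 1,225.4 × g
N² = 1,225.4 / (5.7577 × 10⁻⁵) = 21,282,804
N ≈ √21,282,804 ≈ 4,613.3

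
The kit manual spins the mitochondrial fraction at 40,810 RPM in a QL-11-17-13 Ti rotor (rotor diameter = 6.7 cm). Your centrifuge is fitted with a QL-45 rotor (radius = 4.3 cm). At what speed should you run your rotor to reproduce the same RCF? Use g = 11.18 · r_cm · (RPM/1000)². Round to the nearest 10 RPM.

≈ 36020 RPM

Original rotor: r = 6.7 / 2 = 3.35 cm
RCF_original = 11.18 × 3.35 × (40.81)² = 11.18 × 3.35 × 1,665.4561 ≈ 62,376.3 × g
62,376.3 = 11.18 × 4.3 × (N/1000)²
(N/1000)² = 62,376.3 / 48.074 = 1297.506
N = 1000 × √1297.506 ≈ 36,020.9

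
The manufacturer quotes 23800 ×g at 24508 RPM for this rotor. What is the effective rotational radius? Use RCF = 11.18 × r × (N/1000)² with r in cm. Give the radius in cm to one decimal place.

≈ 3.5 cm

23800 = 11.18 × r × (24.508)²
r = 23800 / (11.18 × 600.642064) = 23800 / 6715.178 ≈ 3.544 cm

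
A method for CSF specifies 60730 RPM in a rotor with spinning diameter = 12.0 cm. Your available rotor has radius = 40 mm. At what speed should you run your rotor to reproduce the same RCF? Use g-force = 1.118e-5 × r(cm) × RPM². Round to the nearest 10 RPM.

≈ 74380 RPM

Original rotor: r = 12.0 / 2 = 6 cm
RCF_original = 1.118 × 10⁻⁵ × 6 × (60730)² = 1.118 × 10⁻⁵ × 6 × 3,688,132,900 ≈ 247,400 × g
Your rotor: r = 40 mm = 4.0 cm
247,400 = 1.118 × 10⁻⁵ × 4 × N²
N² = 247,400 / (4.472 × 10⁻⁵) = 5,532,200,358
N ≈ √5,532,200,358 ≈ 74,378.8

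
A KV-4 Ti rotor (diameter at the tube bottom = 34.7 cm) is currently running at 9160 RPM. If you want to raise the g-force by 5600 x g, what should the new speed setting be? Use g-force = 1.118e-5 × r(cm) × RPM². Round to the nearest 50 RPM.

≈ 10600 RPM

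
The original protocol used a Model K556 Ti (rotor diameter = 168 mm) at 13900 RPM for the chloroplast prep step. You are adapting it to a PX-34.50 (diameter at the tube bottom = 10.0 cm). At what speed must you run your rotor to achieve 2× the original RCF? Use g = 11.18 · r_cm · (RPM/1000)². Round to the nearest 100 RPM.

Original rotor: r = 168 mm / 2 = 84 mm = 8.4 cm
RCF_original = 11.18 × 8.4 × (13.9)² = 11.18 × 8.4 × 193.21 ≈ 18,144.7 × g
Target RCF = 2 × 18,144.7 ≈ 36,289.4 × g
Your rotor: r = 10.0 / 2 = 5 cm
36,289.4 = 11.18 × 5 × (N/1000)²
(N/1000)² = 36,289.4 / 55.9 = 649.1843
N = 1000 × √649.1843 ≈ 25,479.1

≈ 25500 RPM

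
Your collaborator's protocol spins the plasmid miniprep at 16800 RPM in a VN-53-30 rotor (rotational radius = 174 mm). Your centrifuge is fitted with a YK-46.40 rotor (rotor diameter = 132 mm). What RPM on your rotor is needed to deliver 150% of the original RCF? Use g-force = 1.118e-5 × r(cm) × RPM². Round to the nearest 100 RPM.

Original rotor: r = 174 mm = 17.4 cm
RCF = 1.118 × 10⁻⁵ × r × N²
RCF_original = 1.118 × 10⁻⁵ × 17.4 × (16800)² = 1.118 × 10⁻⁵ × 17.4 × 282,240,000 ≈ 54,904.7 × g
Target RCF = 1.5 × 54,904.7 ≈ 82,357 × g
Your rotor: r = 132 mm / 2 = 66 mm = 6.6 cm
82,357 = 1.118 × 10⁻⁵ × 6.6 × N²
N² = 82,357 / (7.3788 × 10⁻⁵) = 1,116,129,994
N ≈ √1,116,129,994 ≈ 33,408.5

≈ 33400 RPM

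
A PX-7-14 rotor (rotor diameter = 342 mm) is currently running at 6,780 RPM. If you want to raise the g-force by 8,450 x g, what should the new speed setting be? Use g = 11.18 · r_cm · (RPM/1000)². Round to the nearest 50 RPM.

9500 RPM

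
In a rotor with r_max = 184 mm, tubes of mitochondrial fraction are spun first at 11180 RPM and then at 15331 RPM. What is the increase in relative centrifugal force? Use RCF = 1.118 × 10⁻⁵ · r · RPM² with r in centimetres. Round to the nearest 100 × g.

≈ 22600 x g

r = 184 mm = 18.4 cm
RCF₁ = 1.118 × 10⁻⁵ × 18.4 × (11180)² = 1.118 × 10⁻⁵ × 18.4 × 124,992,400 ≈ 25,712.4 × g
RCF₂ = 1.118 × 10⁻⁵ × 18.4 × (15331)² = 1.118 × 10⁻⁵ × 18.4 × 235,039,561 ≈ 48,350.5 × g
Increase = 48,350.5 − 25,712.4 = 22,638.1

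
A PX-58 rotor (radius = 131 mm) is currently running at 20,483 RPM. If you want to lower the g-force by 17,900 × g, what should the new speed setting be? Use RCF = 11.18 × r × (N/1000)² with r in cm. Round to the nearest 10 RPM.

N₂ ≈ 17240 RPM

r = 131 mm = 13.1 cm
Current RCF = 11.18 × 13.1 × (20.483)² = 11.18 × 13.1 × 419.553289 ≈ 61,446.9 × g
Target RCF = 61,446.9 − 17,900 = 43,546.9 × g
(N/1000)² = 43,546.9 / 146.458 = 297.3337
N = 1000 × √297.3337 ≈ 17,243.4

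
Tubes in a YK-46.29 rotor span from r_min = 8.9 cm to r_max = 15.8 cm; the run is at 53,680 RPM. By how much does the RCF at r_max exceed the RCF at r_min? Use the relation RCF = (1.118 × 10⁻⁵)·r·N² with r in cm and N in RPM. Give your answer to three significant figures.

ΔRCF ≈ 222000 x g

ΔRCF = 1.118 × 10⁻⁵ × (r_max − r_min) × N² = 1.118 × 10⁻⁵ × 6.9 × 2,881,542,400 ≈ 222,287.9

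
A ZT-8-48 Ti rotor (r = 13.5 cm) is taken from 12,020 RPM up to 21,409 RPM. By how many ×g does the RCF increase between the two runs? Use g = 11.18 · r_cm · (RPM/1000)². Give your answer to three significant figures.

≈ 47400 ×g

RCF₁ = 11.18 × 13.5 × (12.02)² = 11.18 × 13.5 × 144.4804 ≈ 21,806.4 × g
RCF₂ = 11.18 × 13.5 × (21.409)² = 11.18 × 13.5 × 458.345281 ≈ 69,178.1 × g
Increase = 69,178.1 − 21,806.4 = 47,371.7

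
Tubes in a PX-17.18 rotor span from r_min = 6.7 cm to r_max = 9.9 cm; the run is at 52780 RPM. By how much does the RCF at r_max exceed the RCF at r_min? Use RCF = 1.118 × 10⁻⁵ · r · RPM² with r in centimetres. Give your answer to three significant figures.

RCF_max = 1.118 × 10⁻⁵ × 9.9 × (52780)² = 1.118 × 10⁻⁵ × 9.9 × 2,785,728,400 ≈ 308,330 × g
RCF_min = 1.118 × 10⁻⁵ × 6.7 × (52780)² = 1.118 × 10⁻⁵ × 6.7 × 2,785,728,400 ≈ 208,667.8 × g
ΔRCF = 308,330 − 208,667.8 = 99,662.2

≈ 99700 x g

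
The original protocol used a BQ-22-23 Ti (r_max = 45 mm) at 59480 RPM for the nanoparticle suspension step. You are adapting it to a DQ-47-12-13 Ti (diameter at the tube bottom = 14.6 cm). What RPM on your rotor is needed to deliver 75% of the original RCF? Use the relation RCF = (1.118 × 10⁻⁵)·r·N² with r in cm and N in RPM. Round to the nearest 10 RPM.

Original rotor: r = 45 mm = 4.5 cm
RCF = 1.118 × 10⁻⁵ × r × N²
RCF_original = 1.118 × 10⁻⁵ × 4.5 × (59480)² = 1.118 × 10⁻⁵ × 4.5 × 3,537,870,400 ≈ 177,990.3 × g
Target RCF = 0.75 × 177,990.3 ≈ 133,492.7 × g
Your rotor: r = 14.6 / 2 = 7.3 cm
133,492.7 = 1.118 × 10⁻⁵ × 7.3 × N²
N² = 133,492.7 / (8.1614 × 10⁻⁵) = 1,635,659,323
N ≈ √1,635,659,323 ≈ 40,443.3

≈ 40440 RPM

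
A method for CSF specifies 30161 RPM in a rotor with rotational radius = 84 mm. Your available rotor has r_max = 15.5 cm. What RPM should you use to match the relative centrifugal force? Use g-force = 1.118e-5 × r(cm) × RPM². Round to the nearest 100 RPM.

22200 RPM

Original rotor: r = 84 mm = 8.4 cm
RCF = 1.118 × 10⁻⁵ × r × N²
RCF_original = 1.118 × 10⁻⁵ × 8.4 × (30161)² = 1.118 × 10⁻⁵ × 8.4 × 909,685,921 ≈ 85,430.4 × g
85,430.4 = 1.118 × 10⁻⁵ × 15.5 × N²
N² = 85,430.4 / (17.329 × 10⁻⁵) = 492,990,940
N ≈ √492,990,940 ≈ 22,203.4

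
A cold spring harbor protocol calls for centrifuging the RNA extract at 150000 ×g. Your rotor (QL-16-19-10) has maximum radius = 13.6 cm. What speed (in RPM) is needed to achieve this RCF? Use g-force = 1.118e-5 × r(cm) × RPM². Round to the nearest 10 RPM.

≈ 31410 RPM

RCF = 1.118 × 10⁻⁵ × r × N²
150,000 = 1.118 × 10⁻⁵ × 13.6 × N²
N² = 150,000 / (15.2048 × 10⁻⁵) = 986,530,569
N ≈ √986,530,569 ≈ 31,409.1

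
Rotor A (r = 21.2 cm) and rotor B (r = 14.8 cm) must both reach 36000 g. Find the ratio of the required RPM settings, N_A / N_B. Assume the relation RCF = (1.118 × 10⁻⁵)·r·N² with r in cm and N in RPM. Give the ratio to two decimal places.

At fixed RCF, N ∝ 1/√r, so N_A/N_B = √(r_B/r_A) = √(14.8/21.2) = √0.698113 = 0.8355.

0.84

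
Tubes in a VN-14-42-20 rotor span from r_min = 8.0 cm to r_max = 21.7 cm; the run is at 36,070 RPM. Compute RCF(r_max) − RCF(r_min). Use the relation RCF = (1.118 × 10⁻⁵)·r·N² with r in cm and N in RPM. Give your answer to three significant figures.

RCF_max = 1.118 × 10⁻⁵ × 21.7 × (36070)² = 1.118 × 10⁻⁵ × 21.7 × 1,301,044,900 ≈ 315,641.3 × g
RCF_min = 1.118 × 10⁻⁵ × 8 × (36070)² = 1.118 × 10⁻⁵ × 8 × 1,301,044,900 ≈ 116,365.5 × g
ΔRCF = 315,641.3 − 116,365.5 = 199,275.8

≈ 199000 × g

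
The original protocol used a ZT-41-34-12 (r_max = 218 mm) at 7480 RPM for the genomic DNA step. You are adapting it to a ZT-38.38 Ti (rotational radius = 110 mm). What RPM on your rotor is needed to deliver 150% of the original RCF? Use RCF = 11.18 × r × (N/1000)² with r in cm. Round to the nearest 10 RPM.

Original rotor: r = 218 mm = 21.8 cm
RCF = 11.18 × r × (N/1000)²
RCF_original = 11.18 × 21.8 × (7.48)² = 11.18 × 21.8 × 55.9504 ≈ 13,636.5 × g
Target RCF = 1.5 × 13,636.5 ≈ 20,454.8 × g
Your rotor: r = 110 mm = 11.0 cm
20,454.8 = 11.18 × 11 × (N/1000)²
(N/1000)² = 20,454.8 / 122.98 = 166.3262
N = 1000 × √166.3262 ≈ 12,896.8

≈ 12900 RPM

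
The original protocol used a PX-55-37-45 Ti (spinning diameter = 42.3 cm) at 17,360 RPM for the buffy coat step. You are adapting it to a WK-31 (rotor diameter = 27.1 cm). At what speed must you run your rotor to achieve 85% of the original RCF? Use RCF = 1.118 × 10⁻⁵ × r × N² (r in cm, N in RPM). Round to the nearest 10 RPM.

20000 RPM

Original rotor: r = 42.3 / 2 = 21.15 cm
RCF = 1.118 × 10⁻⁵ × r × N²
RCF_original = 1.118 × 10⁻⁵ × 21.15 × (17360)² = 1.118 × 10⁻⁵ × 21.15 × 301,369,600 ≈ 71,261 × g
Target RCF = 0.85 × 71,261 ≈ 60,571.8 × g
Your rotor: r = 27.1 / 2 = 13.55 cm
60,571.8 = 1.118 × 10⁻⁵ × 13.55 × N²
N² = 60,571.8 / (15.1489 × 10⁻⁵) = 399,842,893
N ≈ √399,842,893 ≈ 19,996.1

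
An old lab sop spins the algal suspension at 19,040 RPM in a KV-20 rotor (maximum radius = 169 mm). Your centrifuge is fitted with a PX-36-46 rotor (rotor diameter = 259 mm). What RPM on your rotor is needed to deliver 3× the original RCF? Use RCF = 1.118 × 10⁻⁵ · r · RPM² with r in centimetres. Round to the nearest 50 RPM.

≈ 37650 RPM

Original rotor: r = 169 mm = 16.9 cm
RCF = 1.118 × 10⁻⁵ × r × N²
RCF_original = 1.118 × 10⁻⁵ × 16.9 × (19040)² = 1.118 × 10⁻⁵ × 16.9 × 362,521,600 ≈ 68,495.6 × g
Target RCF = 3 × 68,495.6 ≈ 205,486.8 × g
Your rotor: r = 259 mm / 2 = 129.5 mm = 12.95 cm
205,486.8 = 1.118 × 10⁻⁵ × 12.95 × N²
N² = 205,486.8 / (14.4781 × 10⁻⁵) = 1,419,293,968
N ≈ √1,419,293,968 ≈ 37,673.5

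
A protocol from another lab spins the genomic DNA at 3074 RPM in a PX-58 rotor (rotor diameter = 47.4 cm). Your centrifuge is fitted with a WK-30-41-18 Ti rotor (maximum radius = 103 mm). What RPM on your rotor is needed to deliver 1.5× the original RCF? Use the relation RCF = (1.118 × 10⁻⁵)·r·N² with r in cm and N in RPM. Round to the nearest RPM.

5711 RPM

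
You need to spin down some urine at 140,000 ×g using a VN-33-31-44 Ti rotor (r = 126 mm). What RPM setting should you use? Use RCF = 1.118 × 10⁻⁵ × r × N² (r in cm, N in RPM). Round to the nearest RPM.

N ≈ 31525 RPM

r = 126 mm = 12.6 cm
140,000 = 1.118 × 10⁻⁵ × 12.6 × N²
N² = 140,000 / (14.0868 × 10⁻⁵) = 993,838,203
N ≈ √993,838,203 ≈ 31,525.2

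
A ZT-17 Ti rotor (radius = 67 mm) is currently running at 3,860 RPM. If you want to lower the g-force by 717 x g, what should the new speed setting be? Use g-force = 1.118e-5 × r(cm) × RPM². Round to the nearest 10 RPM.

≈ 2310 RPM

r = 67 mm = 6.7 cm
Current RCF = 1.118 × 10⁻⁵ × 6.7 × (3860)² = 1.118 × 10⁻⁵ × 6.7 × 14,899,600 ≈ 1,116.1 × g
Target RCF = 1,116.1 − 717 = 399.1 × g
N² = 399.1 / (7.4906 × 10⁻⁵) = 5,328,011
N ≈ √5,328,011 ≈ 2,308.2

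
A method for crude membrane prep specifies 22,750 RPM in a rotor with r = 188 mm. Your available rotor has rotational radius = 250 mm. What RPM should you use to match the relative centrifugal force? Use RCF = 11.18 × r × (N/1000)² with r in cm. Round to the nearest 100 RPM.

19700 RPM

Original rotor: r = 188 mm = 18.8 cm
RCF_original = 11.18 × 18.8 × (22.75)² = 11.18 × 18.8 × 517.5625 ≈ 108,783.4 × g
Your rotor: r = 250 mm = 25.0 cm
108,783.4 = 11.18 × 25 × (N/1000)²
(N/1000)² = 108,783.4 / 279.5 = 389.2072
N = 1000 × √389.2072 ≈ 19,728.3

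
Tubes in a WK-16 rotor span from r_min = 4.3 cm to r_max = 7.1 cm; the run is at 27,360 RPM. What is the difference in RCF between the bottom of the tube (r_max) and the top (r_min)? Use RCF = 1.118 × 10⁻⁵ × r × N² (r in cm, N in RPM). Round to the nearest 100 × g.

≈ 23400 x g

ΔRCF = 1.118 × 10⁻⁵ × (r_max − r_min) × N² = 1.118 × 10⁻⁵ × 2.8 × 748,569,600 ≈ 23,433.2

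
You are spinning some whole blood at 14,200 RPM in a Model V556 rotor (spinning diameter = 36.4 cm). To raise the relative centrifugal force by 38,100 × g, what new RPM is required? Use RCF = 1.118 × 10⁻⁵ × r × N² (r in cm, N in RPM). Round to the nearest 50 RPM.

N₂ ≈ 19700 RPM

r = 36.4 / 2 = 18.2 cm
Current RCF = 1.118 × 10⁻⁵ × 18.2 × (14200)² = 1.118 × 10⁻⁵ × 18.2 × 201,640,000 ≈ 41,028.9 × g
Target RCF = 41,028.9 + 38,100 = 79,128.9 × g
N² = 79,128.9 / (20.3476 × 10⁻⁵) = 388,885,667
N ≈ √388,885,667 ≈ 19,720.2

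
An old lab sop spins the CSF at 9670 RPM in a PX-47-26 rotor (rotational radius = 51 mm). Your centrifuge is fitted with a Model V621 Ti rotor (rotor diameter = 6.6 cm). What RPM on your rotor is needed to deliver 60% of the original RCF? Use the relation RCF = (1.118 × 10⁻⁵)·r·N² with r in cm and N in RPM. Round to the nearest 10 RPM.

Original rotor: r = 51 mm = 5.1 cm
RCF_original = 1.118 × 10⁻⁵ × 5.1 × (9670)² = 1.118 × 10⁻⁵ × 5.1 × 93,508,900 ≈ 5,331.7 × g
Target RCF = 0.6 × 5,331.7 ≈ 3,199 × g
Your rotor: r = 6.6 / 2 = 3.3 cm
3,199 = 1.118 × 10⁻⁵ × 3.3 × N²
N² = 3,199 / (3.6894 × 10⁻⁵) = 86,707,866
N ≈ √86,707,866 ≈ 9,311.7

≈ 9310 RPM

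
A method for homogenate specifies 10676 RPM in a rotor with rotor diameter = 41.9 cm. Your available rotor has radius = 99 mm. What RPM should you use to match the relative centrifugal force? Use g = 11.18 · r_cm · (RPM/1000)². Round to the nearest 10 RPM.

Original rotor: r = 41.9 / 2 = 20.95 cm
RCF = 11.18 × r × (N/1000)²
RCF_original = 11.18 × 20.95 × (10.676)² = 11.18 × 20.95 × 113.976976 ≈ 26,695.8 × g
Your rotor: r = 99 mm = 9.9 cm
26,695.8 = 11.18 × 9.9 × (N/1000)²
(N/1000)² = 26,695.8 / 110.682 = 241.1937
N = 1000 × √241.1937 ≈ 15,530.4

15530 RPM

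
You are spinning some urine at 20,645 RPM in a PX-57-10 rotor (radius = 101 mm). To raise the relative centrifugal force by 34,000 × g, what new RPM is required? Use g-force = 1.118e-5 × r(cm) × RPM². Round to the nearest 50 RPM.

N₂ ≈ 26950 RPM

r = 101 mm = 10.1 cm
Current RCF = 1.118 × 10⁻⁵ × 10.1 × (20645)² = 1.118 × 10⁻⁵ × 10.1 × 426,216,025 ≈ 48,127.5 × g
Target RCF = 48,127.5 + 34,000 = 82,127.5 × g
N² = 82,127.5 / (11.2918 × 10⁻⁵) = 727,319,825
N ≈ √727,319,825 ≈ 26,968.9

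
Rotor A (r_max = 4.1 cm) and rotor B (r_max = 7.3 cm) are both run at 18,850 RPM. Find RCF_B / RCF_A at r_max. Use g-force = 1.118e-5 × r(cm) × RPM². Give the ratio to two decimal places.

1.78

At fixed N, RCF ∝ r, so RCF_B/RCF_A = r_B/r_A = 7.3 / 4.1 = 1.7805.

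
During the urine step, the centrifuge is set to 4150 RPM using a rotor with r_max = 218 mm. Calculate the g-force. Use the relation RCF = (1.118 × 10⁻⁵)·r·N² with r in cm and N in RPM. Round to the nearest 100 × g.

r = 218 mm = 21.8 cm
RCF = 1.118 × 10⁻⁵ × r × N²
RCF = 1.118 × 10⁻⁵ × 21.8 × (4150)² = 1.118 × 10⁻⁵ × 21.8 × 17,222,500 ≈ 4,197.5 × g

4200 ×g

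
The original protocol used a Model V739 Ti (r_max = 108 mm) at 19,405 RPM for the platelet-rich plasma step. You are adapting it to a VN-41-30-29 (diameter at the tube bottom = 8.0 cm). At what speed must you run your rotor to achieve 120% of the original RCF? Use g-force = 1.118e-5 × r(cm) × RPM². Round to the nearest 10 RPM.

≈ 34930 RPM

Original rotor: r = 108 mm = 10.8 cm
RCF_original = 1.118 × 10⁻⁵ × 10.8 × (19405)² = 1.118 × 10⁻⁵ × 10.8 × 376,554,025 ≈ 45,466.6 × g
Target RCF = 1.2 × 45,466.6 ≈ 54,559.9 × g
Your rotor: r = 8.0 / 2 = 4 cm
54,559.9 = 1.118 × 10⁻⁵ × 4 × N²
N² = 54,559.9 / (4.472 × 10⁻⁵) = 1,220,033,542
N ≈ √1,220,033,542 ≈ 34,929.0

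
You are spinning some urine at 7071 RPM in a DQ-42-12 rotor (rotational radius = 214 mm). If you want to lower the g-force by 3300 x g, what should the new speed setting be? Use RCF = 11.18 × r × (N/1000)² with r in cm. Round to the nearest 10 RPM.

r = 214 mm = 21.4 cm
Current RCF = 11.18 × 21.4 × (7.071)² = 11.18 × 21.4 × 49.999041 ≈ 11,962.4 × g
Target RCF = 11,962.4 − 3,300 = 8,662.4 × g
(N/1000)² = 8,662.4 / 239.252 = 36.20618
N = 1000 × √36.20618 ≈ 6,017.2

N₂ ≈ 6020 RPM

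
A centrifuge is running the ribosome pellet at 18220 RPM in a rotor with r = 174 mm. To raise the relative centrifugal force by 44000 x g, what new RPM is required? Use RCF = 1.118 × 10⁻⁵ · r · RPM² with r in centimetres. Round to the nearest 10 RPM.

r = 174 mm = 17.4 cm
Current RCF = 1.118 × 10⁻⁵ × 17.4 × (18220)² = 1.118 × 10⁻⁵ × 17.4 × 331,968,400 ≈ 64,578.5 × g
Target RCF = 64,578.5 + 44,000 = 108,578.5 × g
N² = 108,578.5 / (19.4532 × 10⁻⁵) = 558,152,386
N ≈ √558,152,386 ≈ 23,625.2

23630 RPM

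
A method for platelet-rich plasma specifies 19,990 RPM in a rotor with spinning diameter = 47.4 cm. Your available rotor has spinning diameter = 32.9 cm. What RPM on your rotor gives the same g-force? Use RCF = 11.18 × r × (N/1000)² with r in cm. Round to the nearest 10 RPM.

≈ 23990 RPM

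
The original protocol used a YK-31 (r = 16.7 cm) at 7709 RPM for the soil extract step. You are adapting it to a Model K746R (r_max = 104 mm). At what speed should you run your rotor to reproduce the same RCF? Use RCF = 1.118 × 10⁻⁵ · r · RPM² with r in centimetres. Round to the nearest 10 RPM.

≈ 9770 RPM

RCF_original = 1.118 × 10⁻⁵ × 16.7 × (7709)² = 1.118 × 10⁻⁵ × 16.7 × 59,428,681 ≈ 11,095.7 × g
Your rotor: r = 104 mm = 10.4 cm
11,095.7 = 1.118 × 10⁻⁵ × 10.4 × N²
N² = 11,095.7 / (11.6272 × 10⁻⁵) = 95,428,822
N ≈ √95,428,822 ≈ 9,768.8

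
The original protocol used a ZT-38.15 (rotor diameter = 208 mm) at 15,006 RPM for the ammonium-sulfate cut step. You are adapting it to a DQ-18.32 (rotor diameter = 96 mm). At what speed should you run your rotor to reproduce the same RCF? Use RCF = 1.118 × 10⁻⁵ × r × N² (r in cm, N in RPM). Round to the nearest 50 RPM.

Original rotor: r = 208 mm / 2 = 104 mm = 10.4 cm
RCF = 1.118 × 10⁻⁵ × r × N²
RCF_original = 1.118 × 10⁻⁵ × 10.4 × (15006)² = 1.118 × 10⁻⁵ × 10.4 × 225,180,036 ≈ 26,182.1 × g
Your rotor: r = 96 mm / 2 = 48 mm = 4.8 cm
26,182.1 = 1.118 × 10⁻⁵ × 4.8 × N²
N² = 26,182.1 / (5.3664 × 10⁻⁵) = 487,889,460
N ≈ √487,889,460 ≈ 22,088.2

22100 RPM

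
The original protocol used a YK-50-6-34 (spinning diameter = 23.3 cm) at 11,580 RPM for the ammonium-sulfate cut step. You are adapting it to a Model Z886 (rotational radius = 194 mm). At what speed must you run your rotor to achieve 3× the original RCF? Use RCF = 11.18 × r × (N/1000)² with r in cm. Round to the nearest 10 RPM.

15540 RPM

Original rotor: r = 23.3 / 2 = 11.65 cm
RCF_original = 11.18 × 11.65 × (11.58)² = 11.18 × 11.65 × 134.0964 ≈ 17,465.7 × g
Target RCF = 3 × 17,465.7 ≈ 52,397.1 × g
Your rotor: r = 194 mm = 19.4 cm
52,397.1 = 11.18 × 19.4 × (N/1000)²
(N/1000)² = 52,397.1 / 216.892 = 241.5815
N = 1000 × √241.5815 ≈ 15,542.9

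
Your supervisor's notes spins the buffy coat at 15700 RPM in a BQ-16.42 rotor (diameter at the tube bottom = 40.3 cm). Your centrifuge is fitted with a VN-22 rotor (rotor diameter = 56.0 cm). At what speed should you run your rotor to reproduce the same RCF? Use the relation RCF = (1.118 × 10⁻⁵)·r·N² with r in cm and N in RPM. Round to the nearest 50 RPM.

≈ 13300 RPM

Original rotor: r = 40.3 / 2 = 20.15 cm
RCF_original = 1.118 × 10⁻⁵ × 20.15 × (15700)² = 1.118 × 10⁻⁵ × 20.15 × 246,490,000 ≈ 55,528.5 × g
Your rotor: r = 56.0 / 2 = 28 cm
55,528.5 = 1.118 × 10⁻⁵ × 28 × N²
N² = 55,528.5 / (31.304 × 10⁻⁵) = 177,384,679
N ≈ √177,384,679 ≈ 13,318.6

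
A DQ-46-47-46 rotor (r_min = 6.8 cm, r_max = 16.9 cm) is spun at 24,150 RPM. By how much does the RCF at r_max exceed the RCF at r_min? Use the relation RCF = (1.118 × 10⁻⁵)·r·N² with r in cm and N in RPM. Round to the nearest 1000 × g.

ΔRCF = 1.118 × 10⁻⁵ × (r_max − r_min) × N² = 1.118 × 10⁻⁵ × 10.1 × 583,222,500 ≈ 65,856.3

66000 × g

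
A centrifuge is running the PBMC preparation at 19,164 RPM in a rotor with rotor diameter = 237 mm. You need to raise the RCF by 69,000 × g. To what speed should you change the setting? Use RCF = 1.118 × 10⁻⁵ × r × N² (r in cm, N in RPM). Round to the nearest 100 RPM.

≈ 29800 RPM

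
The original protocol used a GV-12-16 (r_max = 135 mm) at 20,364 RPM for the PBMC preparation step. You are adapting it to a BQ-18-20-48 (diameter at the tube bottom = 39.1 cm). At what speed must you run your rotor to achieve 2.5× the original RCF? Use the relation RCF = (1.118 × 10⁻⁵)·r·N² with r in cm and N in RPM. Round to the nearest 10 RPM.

Original rotor: r = 135 mm = 13.5 cm
RCF_original = 1.118 × 10⁻⁵ × 13.5 × (20364)² = 1.118 × 10⁻⁵ × 13.5 × 414,692,496 ≈ 62,589.5 × g
Target RCF = 2.5 × 62,589.5 ≈ 156,473.8 × g
Your rotor: r = 39.1 / 2 = 19.55 cm
156,473.8 = 1.118 × 10⁻⁵ × 19.55 × N²
N² = 156,473.8 / (21.8569 × 10⁻⁵) = 715,901,157
N ≈ √715,901,157 ≈ 26,756.3

≈ 26760 RPM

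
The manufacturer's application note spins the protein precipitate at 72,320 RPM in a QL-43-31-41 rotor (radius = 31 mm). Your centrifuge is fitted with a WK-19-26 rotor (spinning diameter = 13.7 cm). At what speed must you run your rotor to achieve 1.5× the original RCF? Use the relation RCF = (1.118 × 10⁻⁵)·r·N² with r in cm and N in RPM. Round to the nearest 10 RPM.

59590 RPM

Original rotor: r = 31 mm = 3.1 cm
RCF = 1.118 × 10⁻⁵ × r × N²
RCF_original = 1.118 × 10⁻⁵ × 3.1 × (72320)² = 1.118 × 10⁻⁵ × 3.1 × 5,230,182,400 ≈ 181,267.7 × g
Target RCF = 1.5 × 181,267.7 ≈ 271,901.6 × g
Your rotor: r = 13.7 / 2 = 6.85 cm
271,901.6 = 1.118 × 10⁻⁵ × 6.85 × N²
N² = 271,901.6 / (7.6583 × 10⁻⁵) = 3,550,417,194
N ≈ √3,550,417,194 ≈ 59,585.4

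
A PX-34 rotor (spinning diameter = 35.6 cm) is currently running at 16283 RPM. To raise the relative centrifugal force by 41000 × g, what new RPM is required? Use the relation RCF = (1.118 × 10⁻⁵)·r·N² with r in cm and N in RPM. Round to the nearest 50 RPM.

21700 RPM

r = 35.6 / 2 = 17.8 cm
Current RCF = 1.118 × 10⁻⁵ × 17.8 × (16283)² = 1.118 × 10⁻⁵ × 17.8 × 265,136,089 ≈ 52,763.1 × g
Target RCF = 52,763.1 + 41,000 = 93,763.1 × g
N² = 93,763.1 / (19.9004 × 10⁻⁵) = 471,161,886
N ≈ √471,161,886 ≈ 21,706.3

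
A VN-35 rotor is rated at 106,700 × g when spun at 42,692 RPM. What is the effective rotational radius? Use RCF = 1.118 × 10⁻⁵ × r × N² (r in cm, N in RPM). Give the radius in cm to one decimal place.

106700 = 1.118 × 10⁻⁵ × r × (42692)²
r = 106700 / (1.118 × 10⁻⁵ × 1,822,606,864) = 106700 / 20376.74 ≈ 5.236 cm

≈ 5.2 cm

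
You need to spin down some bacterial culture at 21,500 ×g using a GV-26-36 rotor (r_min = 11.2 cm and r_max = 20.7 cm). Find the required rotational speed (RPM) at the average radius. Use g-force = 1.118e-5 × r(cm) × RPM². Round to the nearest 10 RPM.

N ≈ 10980 RPM

r_avg = (11.2 + 20.7) / 2 = 15.95 cm
RCF = 1.118 × 10⁻⁵ × r × N²
21,500 = 1.118 × 10⁻⁵ × 15.95 × N²
N² = 21,500 / (17.8321 × 10⁻⁵) = 120,569,086
N ≈ √120,569,086 ≈ 10,980.4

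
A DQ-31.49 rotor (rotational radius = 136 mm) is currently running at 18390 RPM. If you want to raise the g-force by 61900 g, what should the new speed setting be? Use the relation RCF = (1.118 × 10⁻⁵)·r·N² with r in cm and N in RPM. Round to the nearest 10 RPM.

r = 136 mm = 13.6 cm
Current RCF = 1.118 × 10⁻⁵ × 13.6 × (18390)² = 1.118 × 10⁻⁵ × 13.6 × 338,192,100 ≈ 51,421.4 × g
Target RCF = 51,421.4 + 61,900 = 113,321.4 × g
N² = 113,321.4 / (15.2048 × 10⁻⁵) = 745,300,168
N ≈ √745,300,168 ≈ 27,300.2

≈ 27300 RPM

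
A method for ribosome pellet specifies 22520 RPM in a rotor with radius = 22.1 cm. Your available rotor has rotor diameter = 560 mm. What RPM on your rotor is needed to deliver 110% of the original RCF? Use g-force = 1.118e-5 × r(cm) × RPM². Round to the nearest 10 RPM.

RCF_original = 1.118 × 10⁻⁵ × 22.1 × (22520)² = 1.118 × 10⁻⁵ × 22.1 × 507,150,400 ≈ 125,305.7 × g
Target RCF = 1.1 × 125,305.7 ≈ 137,836.3 × g
Your rotor: r = 560 mm / 2 = 280 mm = 28 cm
137,836.3 = 1.118 × 10⁻⁵ × 28 × N²
N² = 137,836.3 / (31.304 × 10⁻⁵) = 440,315,295
N ≈ √440,315,295 ≈ 20,983.7

≈ 20980 RPM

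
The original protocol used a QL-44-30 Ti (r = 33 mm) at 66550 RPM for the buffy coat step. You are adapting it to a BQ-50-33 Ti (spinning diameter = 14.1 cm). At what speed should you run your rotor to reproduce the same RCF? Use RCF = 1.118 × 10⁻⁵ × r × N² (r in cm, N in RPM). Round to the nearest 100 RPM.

45500 RPM

Original rotor: r = 33 mm = 3.3 cm
RCF_original = 1.118 × 10⁻⁵ × 3.3 × (66550)² = 1.118 × 10⁻⁵ × 3.3 × 4,428,902,500 ≈ 163,399.9 × g
Your rotor: r = 14.1 / 2 = 7.05 cm
163,399.9 = 1.118 × 10⁻⁵ × 7.05 × N²
N² = 163,399.9 / (7.8819 × 10⁻⁵) = 2,073,102,932
N ≈ √2,073,102,932 ≈ 45,531.3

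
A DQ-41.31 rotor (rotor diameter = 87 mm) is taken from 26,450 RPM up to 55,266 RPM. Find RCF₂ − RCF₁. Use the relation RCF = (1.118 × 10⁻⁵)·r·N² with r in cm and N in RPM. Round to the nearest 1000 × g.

≈ 115000 x g

r = 87 mm / 2 = 43.5 mm = 4.35 cm
RCF₁ = 1.118 × 10⁻⁵ × 4.35 × (26450)² = 1.118 × 10⁻⁵ × 4.35 × 699,602,500 ≈ 34,023.8 × g
RCF₂ = 1.118 × 10⁻⁵ × 4.35 × (55266)² = 1.118 × 10⁻⁵ × 4.35 × 3,054,330,756 ≈ 148,541.3 × g
Increase = 148,541.3 − 34,023.8 = 114,517.5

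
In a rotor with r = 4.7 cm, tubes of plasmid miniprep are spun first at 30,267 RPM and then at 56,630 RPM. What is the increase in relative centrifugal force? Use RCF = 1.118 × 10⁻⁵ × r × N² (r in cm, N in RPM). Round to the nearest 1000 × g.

≈ 120000 ×g

RCF₁ = 1.118 × 10⁻⁵ × 4.7 × (30267)² = 1.118 × 10⁻⁵ × 4.7 × 916,091,289 ≈ 48,136.9 × g
RCF₂ = 1.118 × 10⁻⁵ × 4.7 × (56630)² = 1.118 × 10⁻⁵ × 4.7 × 3,206,956,900 ≈ 168,512.8 × g
Increase = 168,512.8 − 48,136.9 = 120,375.9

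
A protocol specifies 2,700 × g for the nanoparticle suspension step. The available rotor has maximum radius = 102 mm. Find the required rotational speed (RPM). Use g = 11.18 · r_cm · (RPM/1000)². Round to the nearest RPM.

r = 102 mm = 10.2 cm
2,700 = 11.18 × 10.2 × (N/1000)²
(N/1000)² = 2,700 / 114.036 = 23.67673
N = 1000 × √23.67673 ≈ 4,865.9

4866 RPM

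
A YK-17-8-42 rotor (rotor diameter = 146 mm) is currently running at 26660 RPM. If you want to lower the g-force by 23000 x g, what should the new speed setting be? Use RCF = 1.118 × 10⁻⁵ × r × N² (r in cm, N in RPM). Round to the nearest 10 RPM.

20710 RPM

r = 146 mm / 2 = 73 mm = 7.3 cm
Current RCF = 1.118 × 10⁻⁵ × 7.3 × (26660)² = 1.118 × 10⁻⁵ × 7.3 × 710,755,600 ≈ 58,007.6 × g
Target RCF = 58,007.6 − 23,000 = 35,007.6 × g
N² = 35,007.6 / (8.1614 × 10⁻⁵) = 428,941,113
N ≈ √428,941,113 ≈ 20,710.9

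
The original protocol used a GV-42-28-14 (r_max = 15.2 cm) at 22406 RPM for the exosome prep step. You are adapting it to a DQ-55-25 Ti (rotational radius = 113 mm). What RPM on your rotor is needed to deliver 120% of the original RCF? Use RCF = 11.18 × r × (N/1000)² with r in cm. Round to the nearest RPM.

28467 RPM

RCF_original = 11.18 × 15.2 × (22.406)² = 11.18 × 15.2 × 502.028836 ≈ 85,312.8 × g
Target RCF = 1.2 × 85,312.8 ≈ 102,375.4 × g
Your rotor: r = 113 mm = 11.3 cm
102,375.4 = 11.18 × 11.3 × (N/1000)²
(N/1000)² = 102,375.4 / 126.334 = 810.3551
N = 1000 × √810.3551 ≈ 28,466.7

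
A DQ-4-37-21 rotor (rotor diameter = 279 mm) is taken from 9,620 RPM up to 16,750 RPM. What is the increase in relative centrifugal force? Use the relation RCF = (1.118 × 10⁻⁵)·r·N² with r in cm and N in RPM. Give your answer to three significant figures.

r = 279 mm / 2 = 139.5 mm = 13.95 cm
RCF₁ = 1.118 × 10⁻⁵ × 13.95 × (9620)² = 1.118 × 10⁻⁵ × 13.95 × 92,544,400 ≈ 14,433.3 × g
RCF₂ = 1.118 × 10⁻⁵ × 13.95 × (16750)² = 1.118 × 10⁻⁵ × 13.95 × 280,562,500 ≈ 43,756.8 × g
Increase = 43,756.8 − 14,433.3 = 29,323.5

29300 g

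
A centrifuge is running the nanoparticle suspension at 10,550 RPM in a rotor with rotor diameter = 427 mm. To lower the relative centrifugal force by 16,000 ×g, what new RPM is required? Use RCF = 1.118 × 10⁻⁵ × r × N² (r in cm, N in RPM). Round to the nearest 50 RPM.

N₂ ≈ 6650 RPM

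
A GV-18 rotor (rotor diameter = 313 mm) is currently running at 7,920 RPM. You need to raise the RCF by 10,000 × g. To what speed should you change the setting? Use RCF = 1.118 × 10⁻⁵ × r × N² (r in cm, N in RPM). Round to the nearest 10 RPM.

10950 RPM

r = 313 mm / 2 = 156.5 mm = 15.65 cm
Current RCF = 1.118 × 10⁻⁵ × 15.65 × (7920)² = 1.118 × 10⁻⁵ × 15.65 × 62,726,400 ≈ 10,975.1 × g
Target RCF = 10,975.1 + 10,000 = 20,975.1 × g
N² = 20,975.1 / (17.4967 × 10⁻⁵) = 119,880,320
N ≈ √119,880,320 ≈ 10,949.0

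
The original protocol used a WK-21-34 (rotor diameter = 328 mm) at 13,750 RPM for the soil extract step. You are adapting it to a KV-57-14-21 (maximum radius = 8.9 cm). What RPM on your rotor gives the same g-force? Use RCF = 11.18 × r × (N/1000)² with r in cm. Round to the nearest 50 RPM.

Original rotor: r = 328 mm / 2 = 164 mm = 16.4 cm
RCF_original = 11.18 × 16.4 × (13.75)² = 11.18 × 16.4 × 189.0625 ≈ 34,665 × g
34,665 = 11.18 × 8.9 × (N/1000)²
(N/1000)² = 34,665 / 99.502 = 348.385
N = 1000 × √348.385 ≈ 18,665.1

≈ 18650 RPM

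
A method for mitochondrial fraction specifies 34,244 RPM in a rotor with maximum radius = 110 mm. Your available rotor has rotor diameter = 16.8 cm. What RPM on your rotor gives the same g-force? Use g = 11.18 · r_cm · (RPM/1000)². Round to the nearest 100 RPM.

39200 RPM

Original rotor: r = 110 mm = 11.0 cm
RCF_original = 11.18 × 11 × (34.244)² = 11.18 × 11 × 1,172.651536 ≈ 144,212.7 × g
Your rotor: r = 16.8 / 2 = 8.4 cm
144,212.7 = 11.18 × 8.4 × (N/1000)²
(N/1000)² = 144,212.7 / 93.912 = 1535.615
N = 1000 × √1535.615 ≈ 39,186.9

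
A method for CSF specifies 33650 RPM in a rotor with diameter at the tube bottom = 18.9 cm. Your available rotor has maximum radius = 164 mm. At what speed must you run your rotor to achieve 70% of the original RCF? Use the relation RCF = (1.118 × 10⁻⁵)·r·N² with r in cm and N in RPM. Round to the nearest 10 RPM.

≈ 21370 RPM

Original rotor: r = 18.9 / 2 = 9.45 cm
RCF = 1.118 × 10⁻⁵ × r × N²
RCF_original = 1.118 × 10⁻⁵ × 9.45 × (33650)² = 1.118 × 10⁻⁵ × 9.45 × 1,132,322,500 ≈ 119,631 × g
Target RCF = 0.7 × 119,631 ≈ 83,741.7 × g
Your rotor: r = 164 mm = 16.4 cm
83,741.7 = 1.118 × 10⁻⁵ × 16.4 × N²
N² = 83,741.7 / (18.3352 × 10⁻⁵) = 456,726,406
N ≈ √456,726,406 ≈ 21,371.2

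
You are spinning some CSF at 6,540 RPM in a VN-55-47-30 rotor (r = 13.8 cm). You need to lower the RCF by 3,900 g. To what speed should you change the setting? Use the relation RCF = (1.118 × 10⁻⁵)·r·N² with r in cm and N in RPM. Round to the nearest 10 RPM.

Current RCF = 1.118 × 10⁻⁵ × 13.8 × (6540)² = 1.118 × 10⁻⁵ × 13.8 × 42,771,600 ≈ 6,599 × g
Target RCF = 6,599 − 3,900 = 2,699 × g
N² = 2,699 / (15.4284 × 10⁻⁵) = 17,493,713
N ≈ √17,493,713 ≈ 4,182.5

4180 RPM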